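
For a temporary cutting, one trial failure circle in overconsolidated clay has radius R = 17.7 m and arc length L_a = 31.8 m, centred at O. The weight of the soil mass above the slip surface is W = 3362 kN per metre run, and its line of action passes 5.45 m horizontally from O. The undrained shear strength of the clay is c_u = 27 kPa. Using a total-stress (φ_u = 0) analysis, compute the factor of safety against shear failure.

FS = 0.83

Taking moments about the centre O, the resisting moment is provided by the undrained shear strength acting along the arc:
M_R = c_u·L_a·R = 27·31.80·17.7 = 15197.2 kN·m/m
M_D = W·d = 3362·5.45 = 18322.9 kN·m/m
FS = M_R / M_D = 15197.2 / 18322.9 = 0.829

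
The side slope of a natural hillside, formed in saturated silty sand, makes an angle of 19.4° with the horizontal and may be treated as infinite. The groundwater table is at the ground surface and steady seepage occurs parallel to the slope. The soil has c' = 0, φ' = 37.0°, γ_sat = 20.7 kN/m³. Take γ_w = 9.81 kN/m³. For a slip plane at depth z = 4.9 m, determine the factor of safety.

With seepage parallel to the slope and the water table at the surface, the effective normal stress on the slip plane uses the buoyant unit weight γ' = γ_sat − γ_w while the driving shear stress uses γ_sat:
FS = [c' + γ' z cos²β tanφ'] / [γ_sat z sinβ cosβ]
(For c' = 0 this reduces to FS = (γ'/γ_sat)·tanφ'/tanβ.)
γ' = 20.7 − 9.81 = 10.89 kN/m³
Numerator = 0.0 + 10.89·4.9·cos²19.4°·tan37.0° = 0.0 + 10.89·4.9·0.8897·0.7536 = 35.774 kPa
Denominator = 20.7·4.9·sin19.4°·cos19.4° = 20.7·4.9·0.3322·0.9432 = 31.778 kPa
FS = 35.774 / 31.778 = 1.126

FS = 1.13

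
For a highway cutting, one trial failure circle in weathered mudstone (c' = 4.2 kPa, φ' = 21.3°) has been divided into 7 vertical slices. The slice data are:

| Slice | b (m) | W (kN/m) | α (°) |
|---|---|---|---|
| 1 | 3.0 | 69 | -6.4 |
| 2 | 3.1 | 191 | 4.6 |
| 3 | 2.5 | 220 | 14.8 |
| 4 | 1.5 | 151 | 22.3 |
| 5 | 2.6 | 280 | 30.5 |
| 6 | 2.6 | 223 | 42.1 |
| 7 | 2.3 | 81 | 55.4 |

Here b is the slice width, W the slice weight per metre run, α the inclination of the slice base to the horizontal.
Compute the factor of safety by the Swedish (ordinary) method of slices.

FS = 1.05

Ordinary method of slices: FS = Σ[c'·Δl_i + (W_i cosα_i)·tanφ'] / Σ W_i sinα_i, with Δl_i = b_i / cosα_i.
Slice 1: Δl = 3.0/cos(-6.4°) = 3.019 m; N'_1 = 69·cos(-6.4°) = 68.6; c'Δl = 12.68; W sinα = -7.7
Slice 2: Δl = 3.1/cos4.6° = 3.110 m; N'_2 = 191·cos4.6° = 190.4; c'Δl = 13.06; W sinα = 15.3
Slice 3: Δl = 2.5/cos14.8° = 2.586 m; N'_3 = 220·cos14.8° = 212.7; c'Δl = 10.86; W sinα = 56.2
Slice 4: Δl = 1.5/cos22.3° = 1.621 m; N'_4 = 151·cos22.3° = 139.7; c'Δl = 6.81; W sinα = 57.3
Slice 5: Δl = 2.6/cos30.5° = 3.018 m; N'_5 = 280·cos30.5° = 241.3; c'Δl = 12.67; W sinα = 142.1
Slice 6: Δl = 2.6/cos42.1° = 3.504 m; N'_6 = 223·cos42.1° = 165.5; c'Δl = 14.72; W sinα = 149.5
Slice 7: Δl = 2.3/cos55.4° = 4.050 m; N'_7 = 81·cos55.4° = 46.0; c'Δl = 17.01; W sinα = 66.7
Σc'Δl = 87.8 kN/m; ΣN' = 1064.1 kN/m; ΣW sinα = 479.4 kN/m
Resisting = 87.8 + 1064.1·tan21.3° = 87.8 + 414.9 = 502.7 kN/m
FS = 502.7 / 479.4 = 1.049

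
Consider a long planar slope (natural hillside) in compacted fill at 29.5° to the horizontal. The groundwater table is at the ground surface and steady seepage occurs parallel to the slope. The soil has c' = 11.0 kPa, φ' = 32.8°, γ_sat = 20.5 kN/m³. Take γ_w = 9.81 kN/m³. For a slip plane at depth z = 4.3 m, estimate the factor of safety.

With seepage parallel to the slope and the water table at the surface, the effective normal stress on the slip plane uses the buoyant unit weight γ' = γ_sat − γ_w while the driving shear stress uses γ_sat:
FS = [c' + γ' z cos²β tanφ'] / [γ_sat z sinβ cosβ]
γ' = 20.5 − 9.81 = 10.69 kN/m³
Numerator = 11.0 + 10.69·4.3·cos²29.5°·tan32.8° = 11.0 + 10.69·4.3·0.7575·0.6445 = 33.441 kPa
Denominator = 20.5·4.3·sin29.5°·cos29.5° = 20.5·4.3·0.4924·0.8704 = 37.780 kPa
FS = 33.441 / 37.780 = 0.885

FS = 0.89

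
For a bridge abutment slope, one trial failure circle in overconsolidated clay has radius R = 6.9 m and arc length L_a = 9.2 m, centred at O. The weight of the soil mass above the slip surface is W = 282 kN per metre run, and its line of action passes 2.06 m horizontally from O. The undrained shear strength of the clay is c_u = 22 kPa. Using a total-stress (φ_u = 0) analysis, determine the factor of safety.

FS = 2.40

Taking moments about the centre O, the resisting moment is provided by the undrained shear strength acting along the arc:
M_R = c_u·L_a·R = 22·9.20·6.9 = 1396.6 kN·m/m
M_D = W·d = 282·2.06 = 580.9 kN·m/m
FS = M_R / M_D = 1396.6 / 580.9 = 2.404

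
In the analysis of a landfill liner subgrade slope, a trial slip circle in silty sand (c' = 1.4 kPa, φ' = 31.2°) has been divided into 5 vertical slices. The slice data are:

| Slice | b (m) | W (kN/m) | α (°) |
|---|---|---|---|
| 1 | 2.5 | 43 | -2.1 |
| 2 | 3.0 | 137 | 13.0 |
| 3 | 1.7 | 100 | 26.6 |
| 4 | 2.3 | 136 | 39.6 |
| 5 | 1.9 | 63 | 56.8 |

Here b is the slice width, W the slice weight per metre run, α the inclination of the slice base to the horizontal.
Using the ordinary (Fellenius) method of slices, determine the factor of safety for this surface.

FS = 1.24

Ordinary method of slices: FS = Σ[c'·Δl_i + (W_i cosα_i)·tanφ'] / Σ W_i sinα_i, with Δl_i = b_i / cosα_i.
Slice 1: Δl = 2.5/cos(-2.1°) = 2.502 m; N'_1 = 43·cos(-2.1°) = 43.0; c'Δl = 3.50; W sinα = -1.6
Slice 2: Δl = 3.0/cos13.0° = 3.079 m; N'_2 = 137·cos13.0° = 133.5; c'Δl = 4.31; W sinα = 30.8
Slice 3: Δl = 1.7/cos26.6° = 1.901 m; N'_3 = 100·cos26.6° = 89.4; c'Δl = 2.66; W sinα = 44.8
Slice 4: Δl = 2.3/cos39.6° = 2.985 m; N'_4 = 136·cos39.6° = 104.8; c'Δl = 4.18; W sinα = 86.7
Slice 5: Δl = 1.9/cos56.8° = 3.470 m; N'_5 = 63·cos56.8° = 34.5; c'Δl = 4.86; W sinα = 52.7
Σc'Δl = 19.5 kN/m; ΣN' = 405.2 kN/m; ΣW sinα = 213.4 kN/m
Resisting = 19.5 + 405.2·tan31.2° = 19.5 + 245.4 = 264.9 kN/m
FS = 264.9 / 213.4 = 1.241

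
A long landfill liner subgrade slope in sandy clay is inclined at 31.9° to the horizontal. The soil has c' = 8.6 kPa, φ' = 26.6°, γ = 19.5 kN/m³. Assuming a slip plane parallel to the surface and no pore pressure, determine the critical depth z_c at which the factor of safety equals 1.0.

z_c = 5.03 m

Setting FS = 1.00 in FS = [c' + γz cos²β tanφ'] / [γz sinβ cosβ] and solving for z:
z = c' / [γ cosβ (FS·sinβ − cosβ·tanφ')]
  = 8.6 / [19.5·cos31.9°·(1.00·sin31.9° − cos31.9°·tan26.6°)]
  = 8.6 / [19.5·0.8490·(1.00·0.5284 − 0.8490·0.5008)]
  = 8.6 / 1.7102 = 5.029 m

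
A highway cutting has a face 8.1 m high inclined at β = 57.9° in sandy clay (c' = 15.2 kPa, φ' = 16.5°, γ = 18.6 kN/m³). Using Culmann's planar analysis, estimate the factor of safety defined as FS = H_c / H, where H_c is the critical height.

H_c = (4c'/γ) · sinβ cosφ' / [1 − cos(β − φ')]
    = (4·15.2/18.6) · sin57.9°·cos16.5° / [1 − cos41.4°]
    = 3.269 · 0.8122 / 0.2499 = 10.62 m
FS = H_c / H = 10.62 / 8.1 = 1.312

FS = 1.31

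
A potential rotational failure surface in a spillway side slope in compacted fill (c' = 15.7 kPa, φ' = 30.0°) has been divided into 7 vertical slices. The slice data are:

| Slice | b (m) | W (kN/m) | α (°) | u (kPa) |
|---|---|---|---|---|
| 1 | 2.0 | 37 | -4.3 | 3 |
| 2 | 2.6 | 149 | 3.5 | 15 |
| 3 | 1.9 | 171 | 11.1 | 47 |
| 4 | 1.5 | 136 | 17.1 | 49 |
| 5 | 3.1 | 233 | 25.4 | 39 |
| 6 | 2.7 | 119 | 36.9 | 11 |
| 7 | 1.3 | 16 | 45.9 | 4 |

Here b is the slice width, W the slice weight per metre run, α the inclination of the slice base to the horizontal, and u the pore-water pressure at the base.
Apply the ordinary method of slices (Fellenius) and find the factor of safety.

FS = 1.91

Ordinary method of slices: FS = Σ[c'·Δl_i + (W_i cosα_i − u_i·Δl_i)·tanφ'] / Σ W_i sinα_i, with Δl_i = b_i / cosα_i.
Slice 1: Δl = 2.0/cos(-4.3°) = 2.006 m; N'_1 = 37·cos(-4.3°) − 3·2.006 = 30.9; c'Δl = 31.49; W sinα = -2.8
Slice 2: Δl = 2.6/cos3.5° = 2.605 m; N'_2 = 149·cos3.5° − 15·2.605 = 109.6; c'Δl = 40.90; W sinα = 9.1
Slice 3: Δl = 1.9/cos11.1° = 1.936 m; N'_3 = 171·cos11.1° − 47·1.936 = 76.8; c'Δl = 30.40; W sinα = 32.9
Slice 4: Δl = 1.5/cos17.1° = 1.569 m; N'_4 = 136·cos17.1° − 49·1.569 = 53.1; c'Δl = 24.64; W sinα = 40.0
Slice 5: Δl = 3.1/cos25.4° = 3.432 m; N'_5 = 233·cos25.4° − 39·3.432 = 76.6; c'Δl = 53.88; W sinα = 99.9
Slice 6: Δl = 2.7/cos36.9° = 3.376 m; N'_6 = 119·cos36.9° − 11·3.376 = 58.0; c'Δl = 53.01; W sinα = 71.5
Slice 7: Δl = 1.3/cos45.9° = 1.868 m; N'_7 = 16·cos45.9° − 4·1.868 = 3.7; c'Δl = 29.33; W sinα = 11.5
Σc'Δl = 263.6 kN/m; ΣN' = 408.7 kN/m; ΣW sinα = 262.1 kN/m
Resisting = 263.6 + 408.7·tan30.0° = 263.6 + 236.0 = 499.6 kN/m
FS = 499.6 / 262.1 = 1.906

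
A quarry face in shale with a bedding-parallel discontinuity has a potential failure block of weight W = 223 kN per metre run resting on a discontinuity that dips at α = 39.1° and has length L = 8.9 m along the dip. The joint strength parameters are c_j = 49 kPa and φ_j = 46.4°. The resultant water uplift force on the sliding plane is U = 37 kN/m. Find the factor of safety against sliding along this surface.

FS = 4.12

Resolving the block weight along and normal to the plane and applying the Mohr–Coulomb strength on the joint:
N' = W cosα − U = 223·cos39.1° − 37 = 136.1 kN/m
Driving force T = W sinα = 223·sin39.1° = 140.6 kN/m
Resisting force R = c_j·L + N'·tanφ_j = 49·8.9 + 136.1·tan46.4° = 436.1 + 142.9 = 579.0 kN/m
FS = R / T = 579.0 / 140.6 = 4.117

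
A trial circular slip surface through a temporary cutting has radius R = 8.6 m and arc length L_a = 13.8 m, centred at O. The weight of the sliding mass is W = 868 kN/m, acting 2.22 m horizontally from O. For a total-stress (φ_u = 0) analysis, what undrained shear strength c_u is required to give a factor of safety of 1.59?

c_u = 25.8 kPa

FS = c_u·L_a·R / (W·d), so c_u = FS·W·d / (L_a·R).
c_u = 1.59·868·2.22 / (13.80·8.6) = 3063.9 / 118.68 = 25.82 kPa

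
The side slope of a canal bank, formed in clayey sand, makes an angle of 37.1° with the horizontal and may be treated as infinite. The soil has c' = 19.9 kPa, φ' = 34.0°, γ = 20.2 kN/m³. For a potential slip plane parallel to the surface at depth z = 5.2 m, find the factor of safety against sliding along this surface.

For an infinite slope with a slip plane parallel to the surface (no pore pressure): FS = [c' + γz cos²β tanφ'] / [γz sinβ cosβ].
γz = 20.2·5.2 = 105.04 kN/m²
Numerator = 19.9 + 105.04·cos²37.1°·tan34.0° = 19.9 + 105.04·0.6361·0.6745 = 64.971 kPa
Denominator = 105.04·sin37.1°·cos37.1° = 105.04·0.6032·0.7976 = 50.536 kPa
FS = 64.971 / 50.536 = 1.286

FS = 1.29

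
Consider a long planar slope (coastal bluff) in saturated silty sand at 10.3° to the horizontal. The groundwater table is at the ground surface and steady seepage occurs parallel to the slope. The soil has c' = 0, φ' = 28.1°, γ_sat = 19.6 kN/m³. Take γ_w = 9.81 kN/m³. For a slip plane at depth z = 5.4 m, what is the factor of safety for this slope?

FS = 1.47

With seepage parallel to the slope and the water table at the surface, the effective normal stress on the slip plane uses the buoyant unit weight γ' = γ_sat − γ_w while the driving shear stress uses γ_sat:
FS = [c' + γ' z cos²β tanφ'] / [γ_sat z sinβ cosβ]
(For c' = 0 this reduces to FS = (γ'/γ_sat)·tanφ'/tanβ.)
γ' = 19.6 − 9.81 = 9.79 kN/m³
Numerator = 0.0 + 9.79·5.4·cos²10.3°·tan28.1° = 0.0 + 9.79·5.4·0.9680·0.5340 = 27.325 kPa
Denominator = 19.6·5.4·sin10.3°·cos10.3° = 19.6·5.4·0.1788·0.9839 = 18.619 kPa
FS = 27.325 / 18.619 = 1.468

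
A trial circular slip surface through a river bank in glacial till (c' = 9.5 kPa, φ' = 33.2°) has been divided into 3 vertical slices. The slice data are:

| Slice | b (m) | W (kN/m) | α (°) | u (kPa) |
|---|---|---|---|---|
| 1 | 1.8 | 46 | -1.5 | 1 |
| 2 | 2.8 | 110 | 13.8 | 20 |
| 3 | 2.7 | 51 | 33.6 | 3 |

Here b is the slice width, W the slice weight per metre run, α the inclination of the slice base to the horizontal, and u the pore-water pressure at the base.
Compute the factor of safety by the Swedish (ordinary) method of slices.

FS = 2.96

Ordinary method of slices: FS = Σ[c'·Δl_i + (W_i cosα_i − u_i·Δl_i)·tanφ'] / Σ W_i sinα_i, with Δl_i = b_i / cosα_i.
Slice 1: Δl = 1.8/cos(-1.5°) = 1.801 m; N'_1 = 46·cos(-1.5°) − 1·1.801 = 44.2; c'Δl = 17.11; W sinα = -1.2
Slice 2: Δl = 2.8/cos13.8° = 2.883 m; N'_2 = 110·cos13.8° − 20·2.883 = 49.2; c'Δl = 27.39; W sinα = 26.2
Slice 3: Δl = 2.7/cos33.6° = 3.242 m; N'_3 = 51·cos33.6° − 3·3.242 = 32.8; c'Δl = 30.80; W sinα = 28.2
Σc'Δl = 75.3 kN/m; ΣN' = 126.1 kN/m; ΣW sinα = 53.3 kN/m
Resisting = 75.3 + 126.1·tan33.2° = 75.3 + 82.5 = 157.8 kN/m
FS = 157.8 / 53.3 = 2.963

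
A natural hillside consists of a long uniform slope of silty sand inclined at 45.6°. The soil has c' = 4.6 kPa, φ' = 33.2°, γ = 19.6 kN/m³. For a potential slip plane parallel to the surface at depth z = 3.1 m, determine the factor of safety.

For an infinite slope with a slip plane parallel to the surface (no pore pressure): FS = [c' + γz cos²β tanφ'] / [γz sinβ cosβ].
γz = 19.6·3.1 = 60.76 kN/m²
Numerator = 4.6 + 60.76·cos²45.6°·tan33.2° = 4.6 + 60.76·0.4895·0.6544 = 24.064 kPa
Denominator = 60.76·sin45.6°·cos45.6° = 60.76·0.7145·0.6997 = 30.373 kPa
FS = 24.064 / 30.373 = 0.792

FS = 0.79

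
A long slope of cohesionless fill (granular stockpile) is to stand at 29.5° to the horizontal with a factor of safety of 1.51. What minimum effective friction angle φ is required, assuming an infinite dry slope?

φ = 40.5°

FS = tanφ/tanβ ⇒ tanφ = FS · tanβ = 1.51 · tan29.5° = 0.8543
φ = arctan(0.8543) = 40.51°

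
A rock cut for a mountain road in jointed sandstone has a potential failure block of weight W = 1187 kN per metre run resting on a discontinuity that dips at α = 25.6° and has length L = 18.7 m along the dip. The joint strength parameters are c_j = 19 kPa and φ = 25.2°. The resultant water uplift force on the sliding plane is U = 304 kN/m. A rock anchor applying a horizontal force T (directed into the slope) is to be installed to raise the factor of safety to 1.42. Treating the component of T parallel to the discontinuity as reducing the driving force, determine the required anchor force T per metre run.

Resolving forces along and normal to the sliding plane, with the horizontal anchor force T adding T·sinα to the effective normal force and T·cosα acting up the plane against the driving force:
FS = [c_jL + (W cosα − U + T sinα) tanφ] / [W sinα − T cosα]
Without the anchor: N' = 766.5 kN/m, driving T_d = 512.9 kN/m, resisting R = 19·18.7 + 766.5·tan25.2° = 716.0 kN/m, FS = 1.40.
Setting FS = 1.42 and solving for T:
1.42·(512.9 − T cos25.6°) = 716.0 + T sin25.6°·tan25.2°
T·(sin25.6°·tan25.2° + 1.42·cos25.6°) = 1.42·512.9 − 716.0
T·(0.4321·0.4706 + 1.42·0.9018) = 728.3 − 716.0 = 12.3
T·1.4839 = 12.3
T = 8.3 kN/m

T = 8 kN/m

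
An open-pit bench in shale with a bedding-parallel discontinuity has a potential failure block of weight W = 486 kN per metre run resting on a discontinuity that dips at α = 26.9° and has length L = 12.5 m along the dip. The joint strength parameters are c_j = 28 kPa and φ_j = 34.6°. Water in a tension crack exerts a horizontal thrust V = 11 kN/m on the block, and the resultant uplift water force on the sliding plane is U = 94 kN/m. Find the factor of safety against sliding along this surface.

Resolving the block weight along and normal to the plane and applying the Mohr–Coulomb strength on the joint:
N' = W cosα − U − V sinα = 486·cos26.9° − 94 − 11·sin26.9° = 334.4 kN/m
Driving force T = W sinα + V cosα = 486·sin26.9° + 11·cos26.9° = 229.7 kN/m
Resisting force R = c_j·L + N'·tanφ_j = 28·12.5 + 334.4·tan34.6° = 350.0 + 230.7 = 580.7 kN/m
FS = R / T = 580.7 / 229.7 = 2.528

FS = 2.53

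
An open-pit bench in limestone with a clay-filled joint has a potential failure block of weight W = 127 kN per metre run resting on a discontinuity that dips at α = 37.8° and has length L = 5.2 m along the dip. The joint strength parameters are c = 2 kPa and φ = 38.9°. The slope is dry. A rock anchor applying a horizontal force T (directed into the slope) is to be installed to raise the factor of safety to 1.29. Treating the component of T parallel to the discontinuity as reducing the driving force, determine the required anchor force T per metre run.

Resolving forces along and normal to the sliding plane, with the horizontal anchor force T adding T·sinα to the effective normal force and T·cosα acting up the plane against the driving force:
FS = [cL + (W cosα + T sinα) tanφ] / [W sinα − T cosα]
Without the anchor: N' = 100.3 kN/m, driving T_d = 77.8 kN/m, resisting R = 2·5.2 + 100.3·tan38.9° = 91.4 kN/m, FS = 1.17.
Setting FS = 1.29 and solving for T:
1.29·(77.8 − T cos37.8°) = 91.4 + T sin37.8°·tan38.9°
T·(sin37.8°·tan38.9° + 1.29·cos37.8°) = 1.29·77.8 − 91.4
T·(0.6129·0.8069 + 1.29·0.7902) = 100.4 − 91.4 = 9.0
T·1.5139 = 9.0
T = 6.0 kN/m

T = 6 kN/m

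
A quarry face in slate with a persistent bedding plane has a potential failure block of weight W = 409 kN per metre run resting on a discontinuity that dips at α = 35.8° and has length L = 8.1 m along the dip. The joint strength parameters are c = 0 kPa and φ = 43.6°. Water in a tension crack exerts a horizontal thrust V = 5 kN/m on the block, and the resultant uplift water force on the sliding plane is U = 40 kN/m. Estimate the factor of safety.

FS = 1.13

Resolving the block weight along and normal to the plane and applying the Mohr–Coulomb strength on the joint:
N' = W cosα − U − V sinα = 409·cos35.8° − 40 − 5·sin35.8° = 288.8 kN/m
Driving force T = W sinα + V cosα = 409·sin35.8° + 5·cos35.8° = 243.3 kN/m
Resisting force R = c·L + N'·tanφ = 0·8.1 + 288.8·tan43.6° = 0.0 + 275.0 = 275.0 kN/m
FS = R / T = 275.0 / 243.3 = 1.130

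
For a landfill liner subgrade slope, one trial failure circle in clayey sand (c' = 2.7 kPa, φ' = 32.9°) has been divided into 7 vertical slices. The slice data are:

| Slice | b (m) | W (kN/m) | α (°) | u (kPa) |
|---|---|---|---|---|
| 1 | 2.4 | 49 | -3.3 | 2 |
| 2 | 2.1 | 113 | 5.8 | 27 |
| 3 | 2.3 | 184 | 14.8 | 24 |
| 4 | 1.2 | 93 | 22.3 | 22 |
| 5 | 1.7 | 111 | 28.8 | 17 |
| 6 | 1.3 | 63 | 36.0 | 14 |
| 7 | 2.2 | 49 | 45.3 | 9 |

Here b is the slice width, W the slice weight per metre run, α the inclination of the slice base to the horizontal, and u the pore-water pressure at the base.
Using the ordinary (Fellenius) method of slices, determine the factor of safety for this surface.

Ordinary method of slices: FS = Σ[c'·Δl_i + (W_i cosα_i − u_i·Δl_i)·tanφ'] / Σ W_i sinα_i, with Δl_i = b_i / cosα_i.
Slice 1: Δl = 2.4/cos(-3.3°) = 2.404 m; N'_1 = 49·cos(-3.3°) − 2·2.404 = 44.1; c'Δl = 6.49; W sinα = -2.8
Slice 2: Δl = 2.1/cos5.8° = 2.111 m; N'_2 = 113·cos5.8° − 27·2.111 = 55.4; c'Δl = 5.70; W sinα = 11.4
Slice 3: Δl = 2.3/cos14.8° = 2.379 m; N'_3 = 184·cos14.8° − 24·2.379 = 120.8; c'Δl = 6.42; W sinα = 47.0
Slice 4: Δl = 1.2/cos22.3° = 1.297 m; N'_4 = 93·cos22.3° − 22·1.297 = 57.5; c'Δl = 3.50; W sinα = 35.3
Slice 5: Δl = 1.7/cos28.8° = 1.940 m; N'_5 = 111·cos28.8° − 17·1.940 = 64.3; c'Δl = 5.24; W sinα = 53.5
Slice 6: Δl = 1.3/cos36.0° = 1.607 m; N'_6 = 63·cos36.0° − 14·1.607 = 28.5; c'Δl = 4.34; W sinα = 37.0
Slice 7: Δl = 2.2/cos45.3° = 3.128 m; N'_7 = 49·cos45.3° − 9·3.128 = 6.3; c'Δl = 8.44; W sinα = 34.8
Σc'Δl = 40.1 kN/m; ΣN' = 376.9 kN/m; ΣW sinα = 216.2 kN/m
Resisting = 40.1 + 376.9·tan32.9° = 40.1 + 243.8 = 284.0 kN/m
FS = 284.0 / 216.2 = 1.313

FS = 1.31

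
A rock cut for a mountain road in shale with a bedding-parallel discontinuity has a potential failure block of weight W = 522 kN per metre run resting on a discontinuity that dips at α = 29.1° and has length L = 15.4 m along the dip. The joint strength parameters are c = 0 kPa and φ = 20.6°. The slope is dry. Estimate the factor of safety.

FS = 0.68

Resolving the block weight along and normal to the plane and applying the Mohr–Coulomb strength on the joint:
N' = W cosα = 522·cos29.1° = 456.1 kN/m
Driving force T = W sinα = 522·sin29.1° = 253.9 kN/m
Resisting force R = c·L + N'·tanφ = 0·15.4 + 456.1·tan20.6° = 0.0 + 171.4 = 171.4 kN/m
FS = R / T = 171.4 / 253.9 = 0.675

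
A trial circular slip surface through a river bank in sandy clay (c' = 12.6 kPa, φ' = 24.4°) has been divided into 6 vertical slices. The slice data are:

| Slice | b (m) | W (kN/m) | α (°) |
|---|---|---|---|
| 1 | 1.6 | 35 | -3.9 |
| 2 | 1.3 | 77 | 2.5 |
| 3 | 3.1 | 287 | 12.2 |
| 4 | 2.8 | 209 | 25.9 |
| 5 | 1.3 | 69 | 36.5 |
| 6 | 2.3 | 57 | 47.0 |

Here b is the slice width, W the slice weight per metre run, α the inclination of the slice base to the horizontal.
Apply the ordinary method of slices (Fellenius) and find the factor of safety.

FS = 2.06

Ordinary method of slices: FS = Σ[c'·Δl_i + (W_i cosα_i)·tanφ'] / Σ W_i sinα_i, with Δl_i = b_i / cosα_i.
Slice 1: Δl = 1.6/cos(-3.9°) = 1.604 m; N'_1 = 35·cos(-3.9°) = 34.9; c'Δl = 20.21; W sinα = -2.4
Slice 2: Δl = 1.3/cos2.5° = 1.301 m; N'_2 = 77·cos2.5° = 76.9; c'Δl = 16.40; W sinα = 3.4
Slice 3: Δl = 3.1/cos12.2° = 3.172 m; N'_3 = 287·cos12.2° = 280.5; c'Δl = 39.96; W sinα = 60.7
Slice 4: Δl = 2.8/cos25.9° = 3.113 m; N'_4 = 209·cos25.9° = 188.0; c'Δl = 39.22; W sinα = 91.3
Slice 5: Δl = 1.3/cos36.5° = 1.617 m; N'_5 = 69·cos36.5° = 55.5; c'Δl = 20.38; W sinα = 41.0
Slice 6: Δl = 2.3/cos47.0° = 3.372 m; N'_6 = 57·cos47.0° = 38.9; c'Δl = 42.49; W sinα = 41.7
Σc'Δl = 178.7 kN/m; ΣN' = 674.7 kN/m; ΣW sinα = 235.6 kN/m
Resisting = 178.7 + 674.7·tan24.4° = 178.7 + 306.1 = 484.7 kN/m
FS = 484.7 / 235.6 = 2.057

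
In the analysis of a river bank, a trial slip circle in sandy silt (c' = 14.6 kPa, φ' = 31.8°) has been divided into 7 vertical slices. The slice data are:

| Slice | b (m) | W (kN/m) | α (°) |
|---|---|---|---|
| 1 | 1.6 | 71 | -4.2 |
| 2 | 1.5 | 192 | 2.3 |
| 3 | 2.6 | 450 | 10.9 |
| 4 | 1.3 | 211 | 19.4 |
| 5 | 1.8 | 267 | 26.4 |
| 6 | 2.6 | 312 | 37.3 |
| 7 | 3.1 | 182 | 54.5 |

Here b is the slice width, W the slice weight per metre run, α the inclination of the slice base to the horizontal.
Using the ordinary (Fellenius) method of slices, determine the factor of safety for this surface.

Ordinary method of slices: FS = Σ[c'·Δl_i + (W_i cosα_i)·tanφ'] / Σ W_i sinα_i, with Δl_i = b_i / cosα_i.
Slice 1: Δl = 1.6/cos(-4.2°) = 1.604 m; N'_1 = 71·cos(-4.2°) = 70.8; c'Δl = 23.42; W sinα = -5.2
Slice 2: Δl = 1.5/cos2.3° = 1.501 m; N'_2 = 192·cos2.3° = 191.8; c'Δl = 21.92; W sinα = 7.7
Slice 3: Δl = 2.6/cos10.9° = 2.648 m; N'_3 = 450·cos10.9° = 441.9; c'Δl = 38.66; W sinα = 85.1
Slice 4: Δl = 1.3/cos19.4° = 1.378 m; N'_4 = 211·cos19.4° = 199.0; c'Δl = 20.12; W sinα = 70.1
Slice 5: Δl = 1.8/cos26.4° = 2.010 m; N'_5 = 267·cos26.4° = 239.2; c'Δl = 29.34; W sinα = 118.7
Slice 6: Δl = 2.6/cos37.3° = 3.268 m; N'_6 = 312·cos37.3° = 248.2; c'Δl = 47.72; W sinα = 189.1
Slice 7: Δl = 3.1/cos54.5° = 5.338 m; N'_7 = 182·cos54.5° = 105.7; c'Δl = 77.94; W sinα = 148.2
Σc'Δl = 259.1 kN/m; ΣN' = 1496.6 kN/m; ΣW sinα = 613.6 kN/m
Resisting = 259.1 + 1496.6·tan31.8° = 259.1 + 927.9 = 1187.0 kN/m
FS = 1187.0 / 613.6 = 1.934

FS = 1.93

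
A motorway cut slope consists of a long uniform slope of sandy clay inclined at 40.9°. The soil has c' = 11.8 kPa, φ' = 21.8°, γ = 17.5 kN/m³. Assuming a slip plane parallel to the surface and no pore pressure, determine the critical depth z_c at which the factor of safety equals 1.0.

z_c = 2.53 m

Setting FS = 1.00 in FS = [c' + γz cos²β tanφ'] / [γz sinβ cosβ] and solving for z:
z = c' / [γ cosβ (FS·sinβ − cosβ·tanφ')]
  = 11.8 / [17.5·cos40.9°·(1.00·sin40.9° − cos40.9°·tan21.8°)]
  = 11.8 / [17.5·0.7559·(1.00·0.6547 − 0.7559·0.4000)]
  = 11.8 / 4.6616 = 2.531 m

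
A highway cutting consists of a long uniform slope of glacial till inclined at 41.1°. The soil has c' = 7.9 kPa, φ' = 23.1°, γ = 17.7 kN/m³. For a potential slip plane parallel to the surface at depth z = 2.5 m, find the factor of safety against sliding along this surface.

FS = 0.85

For an infinite slope with a slip plane parallel to the surface (no pore pressure): FS = [c' + γz cos²β tanφ'] / [γz sinβ cosβ].
γz = 17.7·2.5 = 44.25 kN/m²
Numerator = 7.9 + 44.25·cos²41.1°·tan23.1° = 7.9 + 44.25·0.5679·0.4265 = 18.618 kPa
Denominator = 44.25·sin41.1°·cos41.1° = 44.25·0.6574·0.7536 = 21.920 kPa
FS = 18.618 / 21.920 = 0.849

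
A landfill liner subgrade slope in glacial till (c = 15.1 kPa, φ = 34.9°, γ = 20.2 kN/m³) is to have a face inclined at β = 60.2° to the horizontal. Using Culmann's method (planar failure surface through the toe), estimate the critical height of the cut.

H_c = 22.19 m

Culmann's analysis gives the critical failure plane at α_cr = (β + φ)/2 = (60.2 + 34.9)/2 = 47.5°, and the critical height
H_c = (4c/γ) · sinβ cosφ / [1 − cos(β − φ)]
    = (4·15.1/20.2) · sin60.2°·cos34.9° / [1 − cos(25.3°)]
    = 2.990 · 0.8678·0.8202 / [1 − 0.9041]
    = 2.990 · 0.7117 / 0.0959
    = 22.19 m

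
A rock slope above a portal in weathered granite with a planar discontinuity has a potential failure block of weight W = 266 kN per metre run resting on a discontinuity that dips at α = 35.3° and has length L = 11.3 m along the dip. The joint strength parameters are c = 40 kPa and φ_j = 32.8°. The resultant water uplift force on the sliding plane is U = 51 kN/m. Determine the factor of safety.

Resolving the block weight along and normal to the plane and applying the Mohr–Coulomb strength on the joint:
N' = W cosα − U = 266·cos35.3° − 51 = 166.1 kN/m
Driving force T = W sinα = 266·sin35.3° = 153.7 kN/m
Resisting force R = c·L + N'·tanφ_j = 40·11.3 + 166.1·tan32.8° = 452.0 + 107.0 = 559.0 kN/m
FS = R / T = 559.0 / 153.7 = 3.637

FS = 3.64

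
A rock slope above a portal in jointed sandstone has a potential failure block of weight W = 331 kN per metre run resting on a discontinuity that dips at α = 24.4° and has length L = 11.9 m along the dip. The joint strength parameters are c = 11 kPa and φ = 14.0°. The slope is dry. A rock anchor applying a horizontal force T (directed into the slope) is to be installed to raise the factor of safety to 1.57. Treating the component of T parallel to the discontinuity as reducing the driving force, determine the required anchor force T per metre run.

Resolving forces along and normal to the sliding plane, with the horizontal anchor force T adding T·sinα to the effective normal force and T·cosα acting up the plane against the driving force:
FS = [cL + (W cosα + T sinα) tanφ] / [W sinα − T cosα]
Without the anchor: N' = 301.4 kN/m, driving T_d = 136.7 kN/m, resisting R = 11·11.9 + 301.4·tan14.0° = 206.1 kN/m, FS = 1.51.
Setting FS = 1.57 and solving for T:
1.57·(136.7 − T cos24.4°) = 206.1 + T sin24.4°·tan14.0°
T·(sin24.4°·tan14.0° + 1.57·cos24.4°) = 1.57·136.7 − 206.1
T·(0.4131·0.2493 + 1.57·0.9107) = 214.7 − 206.1 = 8.6
T·1.5328 = 8.6
T = 5.6 kN/m

T = 6 kN/m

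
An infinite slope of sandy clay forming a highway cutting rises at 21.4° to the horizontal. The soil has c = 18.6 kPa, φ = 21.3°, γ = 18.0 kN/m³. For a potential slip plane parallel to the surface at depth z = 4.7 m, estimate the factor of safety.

FS = 1.64

For an infinite slope with a slip plane parallel to the surface (no pore pressure): FS = [c + γz cos²β tanφ] / [γz sinβ cosβ].
γz = 18.0·4.7 = 84.60 kN/m²
Numerator = 18.6 + 84.60·cos²21.4°·tan21.3° = 18.6 + 84.60·0.8669·0.3899 = 47.193 kPa
Denominator = 84.60·sin21.4°·cos21.4° = 84.60·0.3649·0.9311 = 28.740 kPa
FS = 47.193 / 28.740 = 1.642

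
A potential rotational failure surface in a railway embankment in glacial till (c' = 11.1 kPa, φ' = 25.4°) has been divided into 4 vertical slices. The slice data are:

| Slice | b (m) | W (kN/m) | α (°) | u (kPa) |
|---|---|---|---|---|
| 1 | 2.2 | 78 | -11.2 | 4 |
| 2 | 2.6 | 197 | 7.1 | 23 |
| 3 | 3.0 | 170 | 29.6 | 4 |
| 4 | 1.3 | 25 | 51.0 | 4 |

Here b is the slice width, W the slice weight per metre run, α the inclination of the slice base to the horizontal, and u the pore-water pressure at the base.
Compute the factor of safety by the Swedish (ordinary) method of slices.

FS = 2.47

Ordinary method of slices: FS = Σ[c'·Δl_i + (W_i cosα_i − u_i·Δl_i)·tanφ'] / Σ W_i sinα_i, with Δl_i = b_i / cosα_i.
Slice 1: Δl = 2.2/cos(-11.2°) = 2.243 m; N'_1 = 78·cos(-11.2°) − 4·2.243 = 67.5; c'Δl = 24.89; W sinα = -15.2
Slice 2: Δl = 2.6/cos7.1° = 2.620 m; N'_2 = 197·cos7.1° − 23·2.620 = 135.2; c'Δl = 29.08; W sinα = 24.3
Slice 3: Δl = 3.0/cos29.6° = 3.450 m; N'_3 = 170·cos29.6° − 4·3.450 = 134.0; c'Δl = 38.30; W sinα = 84.0
Slice 4: Δl = 1.3/cos51.0° = 2.066 m; N'_4 = 25·cos51.0° − 4·2.066 = 7.5; c'Δl = 22.93; W sinα = 19.4
Σc'Δl = 115.2 kN/m; ΣN' = 344.3 kN/m; ΣW sinα = 112.6 kN/m
Resisting = 115.2 + 344.3·tan25.4° = 115.2 + 163.5 = 278.7 kN/m
FS = 278.7 / 112.6 = 2.475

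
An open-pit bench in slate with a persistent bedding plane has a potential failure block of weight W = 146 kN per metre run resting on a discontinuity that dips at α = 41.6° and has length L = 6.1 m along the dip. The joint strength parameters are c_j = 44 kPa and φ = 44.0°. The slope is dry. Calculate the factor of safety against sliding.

Resolving the block weight along and normal to the plane and applying the Mohr–Coulomb strength on the joint:
N' = W cosα = 146·cos41.6° = 109.2 kN/m
Driving force T = W sinα = 146·sin41.6° = 96.9 kN/m
Resisting force R = c_j·L + N'·tanφ = 44·6.1 + 109.2·tan44.0° = 268.4 + 105.4 = 373.8 kN/m
FS = R / T = 373.8 / 96.9 = 3.857

FS = 3.86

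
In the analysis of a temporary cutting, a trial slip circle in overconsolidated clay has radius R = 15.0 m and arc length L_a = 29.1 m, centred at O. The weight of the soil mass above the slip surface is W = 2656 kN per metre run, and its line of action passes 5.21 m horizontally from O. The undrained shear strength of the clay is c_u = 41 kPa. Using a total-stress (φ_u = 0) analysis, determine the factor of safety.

Taking moments about the centre O, the resisting moment is provided by the undrained shear strength acting along the arc:
M_R = c_u·L_a·R = 41·29.10·15.0 = 17896.5 kN·m/m
M_D = W·d = 2656·5.21 = 13837.8 kN·m/m
FS = M_R / M_D = 17896.5 / 13837.8 = 1.293

FS = 1.29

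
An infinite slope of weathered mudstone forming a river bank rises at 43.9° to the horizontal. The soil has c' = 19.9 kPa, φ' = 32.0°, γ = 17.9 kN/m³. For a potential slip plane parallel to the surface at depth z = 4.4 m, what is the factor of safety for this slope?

For an infinite slope with a slip plane parallel to the surface (no pore pressure): FS = [c' + γz cos²β tanφ'] / [γz sinβ cosβ].
γz = 17.9·4.4 = 78.76 kN/m²
Numerator = 19.9 + 78.76·cos²43.9°·tan32.0° = 19.9 + 78.76·0.5192·0.6249 = 45.452 kPa
Denominator = 78.76·sin43.9°·cos43.9° = 78.76·0.6934·0.7206 = 39.351 kPa
FS = 45.452 / 39.351 = 1.155

FS = 1.16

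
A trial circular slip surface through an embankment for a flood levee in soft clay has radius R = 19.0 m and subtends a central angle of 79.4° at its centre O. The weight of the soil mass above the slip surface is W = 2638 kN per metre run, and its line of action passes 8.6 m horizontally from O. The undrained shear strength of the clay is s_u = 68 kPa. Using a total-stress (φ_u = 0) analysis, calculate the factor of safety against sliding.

Taking moments about the centre O, the resisting moment is provided by the undrained shear strength acting along the arc:
Arc length L_a = R·θ = 19.0·(79.4°·π/180) = 19.0·1.3858 = 26.33 m
M_R = s_u·L_a·R = 68·26.33·19.0 = 34018.4 kN·m/m
M_D = W·d = 2638·8.6 = 22686.8 kN·m/m
FS = M_R / M_D = 34018.4 / 22686.8 = 1.499

FS = 1.50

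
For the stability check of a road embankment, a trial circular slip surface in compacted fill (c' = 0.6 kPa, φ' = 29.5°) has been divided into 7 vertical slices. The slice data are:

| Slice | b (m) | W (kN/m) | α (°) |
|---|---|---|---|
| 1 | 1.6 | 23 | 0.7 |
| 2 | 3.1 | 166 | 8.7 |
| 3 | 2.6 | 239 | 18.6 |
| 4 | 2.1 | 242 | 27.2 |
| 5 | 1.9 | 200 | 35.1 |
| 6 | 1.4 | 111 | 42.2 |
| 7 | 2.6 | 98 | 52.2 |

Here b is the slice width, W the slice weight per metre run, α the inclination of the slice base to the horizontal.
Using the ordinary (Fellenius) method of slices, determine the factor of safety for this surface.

FS = 1.13

Ordinary method of slices: FS = Σ[c'·Δl_i + (W_i cosα_i)·tanφ'] / Σ W_i sinα_i, with Δl_i = b_i / cosα_i.
Slice 1: Δl = 1.6/cos0.7° = 1.600 m; N'_1 = 23·cos0.7° = 23.0; c'Δl = 0.96; W sinα = 0.3
Slice 2: Δl = 3.1/cos8.7° = 3.136 m; N'_2 = 166·cos8.7° = 164.1; c'Δl = 1.88; W sinα = 25.1
Slice 3: Δl = 2.6/cos18.6° = 2.743 m; N'_3 = 239·cos18.6° = 226.5; c'Δl = 1.65; W sinα = 76.2
Slice 4: Δl = 2.1/cos27.2° = 2.361 m; N'_4 = 242·cos27.2° = 215.2; c'Δl = 1.42; W sinα = 110.6
Slice 5: Δl = 1.9/cos35.1° = 2.322 m; N'_5 = 200·cos35.1° = 163.6; c'Δl = 1.39; W sinα = 115.0
Slice 6: Δl = 1.4/cos42.2° = 1.890 m; N'_6 = 111·cos42.2° = 82.2; c'Δl = 1.13; W sinα = 74.6
Slice 7: Δl = 2.6/cos52.2° = 4.242 m; N'_7 = 98·cos52.2° = 60.1; c'Δl = 2.55; W sinα = 77.4
Σc'Δl = 11.0 kN/m; ΣN' = 934.8 kN/m; ΣW sinα = 479.2 kN/m
Resisting = 11.0 + 934.8·tan29.5° = 11.0 + 528.9 = 539.8 kN/m
FS = 539.8 / 479.2 = 1.126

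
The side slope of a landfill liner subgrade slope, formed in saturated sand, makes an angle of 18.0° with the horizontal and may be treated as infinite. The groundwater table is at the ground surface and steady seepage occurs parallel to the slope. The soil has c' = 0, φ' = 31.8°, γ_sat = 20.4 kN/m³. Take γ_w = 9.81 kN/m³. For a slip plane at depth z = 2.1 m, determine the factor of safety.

FS = 0.99

With seepage parallel to the slope and the water table at the surface, the effective normal stress on the slip plane uses the buoyant unit weight γ' = γ_sat − γ_w while the driving shear stress uses γ_sat:
FS = [c' + γ' z cos²β tanφ'] / [γ_sat z sinβ cosβ]
(For c' = 0 this reduces to FS = (γ'/γ_sat)·tanφ'/tanβ.)
γ' = 20.4 − 9.81 = 10.59 kN/m³
Numerator = 0.0 + 10.59·2.1·cos²18.0°·tan31.8° = 0.0 + 10.59·2.1·0.9045·0.6200 = 12.472 kPa
Denominator = 20.4·2.1·sin18.0°·cos18.0° = 20.4·2.1·0.3090·0.9511 = 12.590 kPa
FS = 12.472 / 12.590 = 0.991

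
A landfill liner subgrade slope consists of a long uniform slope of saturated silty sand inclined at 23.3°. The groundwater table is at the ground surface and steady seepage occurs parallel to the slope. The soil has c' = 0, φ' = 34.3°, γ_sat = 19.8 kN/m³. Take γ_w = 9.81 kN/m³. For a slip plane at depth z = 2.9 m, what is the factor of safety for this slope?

FS = 0.80

With seepage parallel to the slope and the water table at the surface, the effective normal stress on the slip plane uses the buoyant unit weight γ' = γ_sat − γ_w while the driving shear stress uses γ_sat:
FS = [c' + γ' z cos²β tanφ'] / [γ_sat z sinβ cosβ]
(For c' = 0 this reduces to FS = (γ'/γ_sat)·tanφ'/tanβ.)
γ' = 19.8 − 9.81 = 9.99 kN/m³
Numerator = 0.0 + 9.99·2.9·cos²23.3°·tan34.3° = 0.0 + 9.99·2.9·0.8435·0.6822 = 16.671 kPa
Denominator = 19.8·2.9·sin23.3°·cos23.3° = 19.8·2.9·0.3955·0.9184 = 20.860 kPa
FS = 16.671 / 20.860 = 0.799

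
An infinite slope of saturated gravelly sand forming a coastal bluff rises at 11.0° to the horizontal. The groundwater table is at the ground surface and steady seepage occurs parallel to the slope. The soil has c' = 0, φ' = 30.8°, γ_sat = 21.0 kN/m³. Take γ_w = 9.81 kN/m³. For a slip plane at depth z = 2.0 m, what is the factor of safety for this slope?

With seepage parallel to the slope and the water table at the surface, the effective normal stress on the slip plane uses the buoyant unit weight γ' = γ_sat − γ_w while the driving shear stress uses γ_sat:
FS = [c' + γ' z cos²β tanφ'] / [γ_sat z sinβ cosβ]
(For c' = 0 this reduces to FS = (γ'/γ_sat)·tanφ'/tanβ.)
γ' = 21.0 − 9.81 = 11.19 kN/m³
Numerator = 0.0 + 11.19·2.0·cos²11.0°·tan30.8° = 0.0 + 11.19·2.0·0.9636·0.5961 = 12.855 kPa
Denominator = 21.0·2.0·sin11.0°·cos11.0° = 21.0·2.0·0.1908·0.9816 = 7.867 kPa
FS = 12.855 / 7.867 = 1.634

FS = 1.63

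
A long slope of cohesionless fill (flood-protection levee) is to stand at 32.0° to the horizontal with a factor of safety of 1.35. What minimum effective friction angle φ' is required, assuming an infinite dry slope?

φ' = 40.2°

FS = tanφ'/tanβ ⇒ tanφ' = FS · tanβ = 1.35 · tan32.0° = 0.8436
φ' = arctan(0.8436) = 40.15°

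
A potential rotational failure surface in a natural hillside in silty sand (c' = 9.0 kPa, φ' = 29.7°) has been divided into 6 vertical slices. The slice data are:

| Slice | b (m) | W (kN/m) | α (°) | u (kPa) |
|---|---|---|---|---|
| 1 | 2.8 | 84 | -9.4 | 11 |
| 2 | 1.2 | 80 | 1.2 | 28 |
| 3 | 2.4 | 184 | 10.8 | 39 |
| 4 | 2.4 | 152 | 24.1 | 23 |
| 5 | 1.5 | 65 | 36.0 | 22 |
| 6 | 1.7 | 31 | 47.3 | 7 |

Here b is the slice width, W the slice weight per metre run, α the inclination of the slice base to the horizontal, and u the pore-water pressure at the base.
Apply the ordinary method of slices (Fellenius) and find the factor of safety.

Ordinary method of slices: FS = Σ[c'·Δl_i + (W_i cosα_i − u_i·Δl_i)·tanφ'] / Σ W_i sinα_i, with Δl_i = b_i / cosα_i.
Slice 1: Δl = 2.8/cos(-9.4°) = 2.838 m; N'_1 = 84·cos(-9.4°) − 11·2.838 = 51.7; c'Δl = 25.54; W sinα = -13.7
Slice 2: Δl = 1.2/cos1.2° = 1.200 m; N'_2 = 80·cos1.2° − 28·1.200 = 46.4; c'Δl = 10.80; W sinα = 1.7
Slice 3: Δl = 2.4/cos10.8° = 2.443 m; N'_3 = 184·cos10.8° − 39·2.443 = 85.5; c'Δl = 21.99; W sinα = 34.5
Slice 4: Δl = 2.4/cos24.1° = 2.629 m; N'_4 = 152·cos24.1° − 23·2.629 = 78.3; c'Δl = 23.66; W sinα = 62.1
Slice 5: Δl = 1.5/cos36.0° = 1.854 m; N'_5 = 65·cos36.0° − 22·1.854 = 11.8; c'Δl = 16.69; W sinα = 38.2
Slice 6: Δl = 1.7/cos47.3° = 2.507 m; N'_6 = 31·cos47.3° − 7·2.507 = 3.5; c'Δl = 22.56; W sinα = 22.8
Σc'Δl = 121.2 kN/m; ΣN' = 277.0 kN/m; ΣW sinα = 145.5 kN/m
Resisting = 121.2 + 277.0·tan29.7° = 121.2 + 158.0 = 279.3 kN/m
FS = 279.3 / 145.5 = 1.919

FS = 1.92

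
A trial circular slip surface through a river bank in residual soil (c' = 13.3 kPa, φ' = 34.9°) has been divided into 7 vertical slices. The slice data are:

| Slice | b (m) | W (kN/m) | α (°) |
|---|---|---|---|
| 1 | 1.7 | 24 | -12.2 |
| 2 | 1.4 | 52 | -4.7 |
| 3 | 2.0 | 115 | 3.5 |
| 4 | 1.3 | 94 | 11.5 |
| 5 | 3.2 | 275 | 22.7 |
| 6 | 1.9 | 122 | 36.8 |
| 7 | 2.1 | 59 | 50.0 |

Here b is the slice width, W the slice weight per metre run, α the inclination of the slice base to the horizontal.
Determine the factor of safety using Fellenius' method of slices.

Ordinary method of slices: FS = Σ[c'·Δl_i + (W_i cosα_i)·tanφ'] / Σ W_i sinα_i, with Δl_i = b_i / cosα_i.
Slice 1: Δl = 1.7/cos(-12.2°) = 1.739 m; N'_1 = 24·cos(-12.2°) = 23.5; c'Δl = 23.13; W sinα = -5.1
Slice 2: Δl = 1.4/cos(-4.7°) = 1.405 m; N'_2 = 52·cos(-4.7°) = 51.8; c'Δl = 18.68; W sinα = -4.3
Slice 3: Δl = 2.0/cos3.5° = 2.004 m; N'_3 = 115·cos3.5° = 114.8; c'Δl = 26.65; W sinα = 7.0
Slice 4: Δl = 1.3/cos11.5° = 1.327 m; N'_4 = 94·cos11.5° = 92.1; c'Δl = 17.64; W sinα = 18.7
Slice 5: Δl = 3.2/cos22.7° = 3.469 m; N'_5 = 275·cos22.7° = 253.7; c'Δl = 46.13; W sinα = 106.1
Slice 6: Δl = 1.9/cos36.8° = 2.373 m; N'_6 = 122·cos36.8° = 97.7; c'Δl = 31.56; W sinα = 73.1
Slice 7: Δl = 2.1/cos50.0° = 3.267 m; N'_7 = 59·cos50.0° = 37.9; c'Δl = 43.45; W sinα = 45.2
Σc'Δl = 207.3 kN/m; ΣN' = 671.5 kN/m; ΣW sinα = 240.8 kN/m
Resisting = 207.3 + 671.5·tan34.9° = 207.3 + 468.4 = 675.7 kN/m
FS = 675.7 / 240.8 = 2.806

FS = 2.81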